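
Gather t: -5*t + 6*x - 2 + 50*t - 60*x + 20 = 45*t - 54*x + 18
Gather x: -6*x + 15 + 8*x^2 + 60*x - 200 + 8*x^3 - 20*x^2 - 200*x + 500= 8*x^3 - 12*x^2 - 146*x + 315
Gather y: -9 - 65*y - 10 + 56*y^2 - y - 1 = 56*y^2 - 66*y - 20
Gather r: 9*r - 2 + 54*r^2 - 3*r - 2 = 54*r^2 + 6*r - 4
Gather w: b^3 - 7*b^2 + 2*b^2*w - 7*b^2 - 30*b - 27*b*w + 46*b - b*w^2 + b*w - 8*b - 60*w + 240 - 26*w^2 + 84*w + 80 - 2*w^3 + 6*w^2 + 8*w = b^3 - 14*b^2 + 8*b - 2*w^3 + w^2*(-b - 20) + w*(2*b^2 - 26*b + 32) + 320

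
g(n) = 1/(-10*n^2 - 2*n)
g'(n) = (20*n + 2)/(-10*n^2 - 2*n)^2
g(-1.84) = -0.03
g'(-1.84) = -0.04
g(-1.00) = -0.12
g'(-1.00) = -0.28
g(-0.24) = -10.42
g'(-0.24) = -303.82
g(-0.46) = -0.84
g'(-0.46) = -5.03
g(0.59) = -0.21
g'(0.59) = 0.64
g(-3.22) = -0.01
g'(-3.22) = -0.01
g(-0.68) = -0.31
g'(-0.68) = -1.09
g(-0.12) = 10.42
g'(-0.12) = -43.40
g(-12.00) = 0.00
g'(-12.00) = 0.00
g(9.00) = 0.00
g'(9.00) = 0.00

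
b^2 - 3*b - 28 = (b - 7)*(b + 4)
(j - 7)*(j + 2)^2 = j^3 - 3*j^2 - 24*j - 28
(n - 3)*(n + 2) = n^2 - n - 6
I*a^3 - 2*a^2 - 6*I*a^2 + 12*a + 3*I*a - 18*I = (a - 6)*(a + 3*I)*(I*a + 1)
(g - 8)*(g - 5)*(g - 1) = g^3 - 14*g^2 + 53*g - 40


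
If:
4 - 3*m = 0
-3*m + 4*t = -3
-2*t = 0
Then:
No Solution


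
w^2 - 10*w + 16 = (w - 8)*(w - 2)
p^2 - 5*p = p*(p - 5)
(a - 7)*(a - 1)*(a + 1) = a^3 - 7*a^2 - a + 7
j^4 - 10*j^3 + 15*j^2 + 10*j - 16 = (j - 8)*(j - 2)*(j - 1)*(j + 1)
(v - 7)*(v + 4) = v^2 - 3*v - 28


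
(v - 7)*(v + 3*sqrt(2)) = v^2 - 7*v + 3*sqrt(2)*v - 21*sqrt(2)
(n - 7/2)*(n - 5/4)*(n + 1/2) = n^3 - 17*n^2/4 + 2*n + 35/16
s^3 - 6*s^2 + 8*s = s*(s - 4)*(s - 2)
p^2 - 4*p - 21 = (p - 7)*(p + 3)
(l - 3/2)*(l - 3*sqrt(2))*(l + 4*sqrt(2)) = l^3 - 3*l^2/2 + sqrt(2)*l^2 - 24*l - 3*sqrt(2)*l/2 + 36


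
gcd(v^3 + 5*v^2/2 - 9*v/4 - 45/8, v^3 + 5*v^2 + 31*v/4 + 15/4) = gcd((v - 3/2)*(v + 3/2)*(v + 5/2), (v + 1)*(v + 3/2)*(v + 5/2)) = v^2 + 4*v + 15/4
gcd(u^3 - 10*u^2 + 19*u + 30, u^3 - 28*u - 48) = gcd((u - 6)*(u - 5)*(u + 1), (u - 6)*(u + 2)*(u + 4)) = u - 6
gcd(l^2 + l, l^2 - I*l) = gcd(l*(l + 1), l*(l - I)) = l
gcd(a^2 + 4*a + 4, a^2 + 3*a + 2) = a + 2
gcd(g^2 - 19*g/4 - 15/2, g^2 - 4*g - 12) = g - 6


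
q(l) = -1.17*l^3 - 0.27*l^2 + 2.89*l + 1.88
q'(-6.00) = -120.23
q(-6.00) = 227.54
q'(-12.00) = -496.07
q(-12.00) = 1950.08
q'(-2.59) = -19.26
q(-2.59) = 12.91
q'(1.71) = -8.30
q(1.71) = 0.18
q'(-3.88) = -47.86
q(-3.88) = 54.94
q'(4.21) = -61.59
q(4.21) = -78.04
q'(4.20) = -61.29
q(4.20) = -77.43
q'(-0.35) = 2.65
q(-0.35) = 0.89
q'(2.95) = -29.25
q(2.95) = -21.98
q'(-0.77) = 1.22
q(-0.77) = 0.03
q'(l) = -3.51*l^2 - 0.54*l + 2.89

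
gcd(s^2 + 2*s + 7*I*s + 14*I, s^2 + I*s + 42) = s + 7*I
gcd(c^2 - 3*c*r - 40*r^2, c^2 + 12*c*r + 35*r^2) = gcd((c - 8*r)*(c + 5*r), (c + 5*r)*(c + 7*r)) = c + 5*r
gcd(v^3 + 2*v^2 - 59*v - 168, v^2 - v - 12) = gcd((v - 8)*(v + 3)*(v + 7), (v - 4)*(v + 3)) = v + 3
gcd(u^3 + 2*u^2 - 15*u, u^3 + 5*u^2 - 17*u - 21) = u - 3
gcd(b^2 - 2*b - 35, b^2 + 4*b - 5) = b + 5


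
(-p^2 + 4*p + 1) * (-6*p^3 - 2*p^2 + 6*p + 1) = 6*p^5 - 22*p^4 - 20*p^3 + 21*p^2 + 10*p + 1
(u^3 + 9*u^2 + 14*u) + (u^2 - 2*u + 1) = u^3 + 10*u^2 + 12*u + 1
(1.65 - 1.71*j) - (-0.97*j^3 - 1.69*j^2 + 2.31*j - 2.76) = 0.97*j^3 + 1.69*j^2 - 4.02*j + 4.41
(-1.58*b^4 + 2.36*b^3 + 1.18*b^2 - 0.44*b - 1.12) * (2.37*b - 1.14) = -3.7446*b^5 + 7.3944*b^4 + 0.106200000000001*b^3 - 2.388*b^2 - 2.1528*b + 1.2768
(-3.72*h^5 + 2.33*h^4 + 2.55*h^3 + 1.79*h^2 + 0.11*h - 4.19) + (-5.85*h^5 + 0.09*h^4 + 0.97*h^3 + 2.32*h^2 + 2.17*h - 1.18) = -9.57*h^5 + 2.42*h^4 + 3.52*h^3 + 4.11*h^2 + 2.28*h - 5.37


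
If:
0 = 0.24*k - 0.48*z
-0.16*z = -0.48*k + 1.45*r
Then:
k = 2.0*z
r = 0.551724137931034*z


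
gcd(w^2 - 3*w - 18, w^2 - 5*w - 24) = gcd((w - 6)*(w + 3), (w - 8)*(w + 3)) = w + 3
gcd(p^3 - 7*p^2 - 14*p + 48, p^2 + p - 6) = p^2 + p - 6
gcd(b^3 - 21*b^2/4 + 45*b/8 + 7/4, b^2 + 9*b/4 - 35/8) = 1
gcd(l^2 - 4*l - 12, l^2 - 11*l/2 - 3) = l - 6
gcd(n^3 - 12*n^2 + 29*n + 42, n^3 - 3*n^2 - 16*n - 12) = n^2 - 5*n - 6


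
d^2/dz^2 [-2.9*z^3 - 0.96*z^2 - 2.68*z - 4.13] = -17.4*z - 1.92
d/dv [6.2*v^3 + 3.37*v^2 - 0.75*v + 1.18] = 18.6*v^2 + 6.74*v - 0.75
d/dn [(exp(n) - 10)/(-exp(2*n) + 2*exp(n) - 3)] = (-2*(1 - exp(n))*(exp(n) - 10) - exp(2*n) + 2*exp(n) - 3)*exp(n)/(exp(2*n) - 2*exp(n) + 3)^2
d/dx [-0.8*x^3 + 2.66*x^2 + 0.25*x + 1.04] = -2.4*x^2 + 5.32*x + 0.25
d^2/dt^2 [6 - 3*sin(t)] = 3*sin(t)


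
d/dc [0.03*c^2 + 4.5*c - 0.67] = 0.06*c + 4.5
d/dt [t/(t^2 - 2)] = (-t^2 - 2)/(t^4 - 4*t^2 + 4)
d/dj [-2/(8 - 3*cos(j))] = 6*sin(j)/(3*cos(j) - 8)^2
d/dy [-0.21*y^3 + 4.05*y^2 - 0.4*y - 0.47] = -0.63*y^2 + 8.1*y - 0.4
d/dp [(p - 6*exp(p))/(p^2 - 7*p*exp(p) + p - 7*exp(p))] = ((1 - 6*exp(p))*(p^2 - 7*p*exp(p) + p - 7*exp(p)) + (p - 6*exp(p))*(7*p*exp(p) - 2*p + 14*exp(p) - 1))/(p^2 - 7*p*exp(p) + p - 7*exp(p))^2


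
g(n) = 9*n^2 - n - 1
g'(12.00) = 215.00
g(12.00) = 1283.00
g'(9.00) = 161.00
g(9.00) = 719.00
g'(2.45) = 43.10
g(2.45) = 50.57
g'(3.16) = 55.88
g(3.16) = 85.71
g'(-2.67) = -49.06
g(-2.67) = 65.83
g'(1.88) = 32.84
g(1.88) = 28.93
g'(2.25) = 39.50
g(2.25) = 42.31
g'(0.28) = 4.04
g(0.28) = -0.57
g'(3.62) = 64.16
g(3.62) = 113.32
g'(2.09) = 36.62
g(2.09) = 36.22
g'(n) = 18*n - 1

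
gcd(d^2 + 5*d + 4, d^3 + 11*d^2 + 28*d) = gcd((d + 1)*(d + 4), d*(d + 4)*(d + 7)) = d + 4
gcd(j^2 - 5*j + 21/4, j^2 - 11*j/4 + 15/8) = j - 3/2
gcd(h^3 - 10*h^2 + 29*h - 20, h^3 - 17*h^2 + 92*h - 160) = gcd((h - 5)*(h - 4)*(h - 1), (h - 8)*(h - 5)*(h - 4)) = h^2 - 9*h + 20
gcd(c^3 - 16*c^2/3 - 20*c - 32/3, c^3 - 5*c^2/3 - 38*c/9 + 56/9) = c + 2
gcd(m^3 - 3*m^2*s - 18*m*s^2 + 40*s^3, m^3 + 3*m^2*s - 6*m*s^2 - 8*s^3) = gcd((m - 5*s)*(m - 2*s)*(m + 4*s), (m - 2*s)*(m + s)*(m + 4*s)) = -m^2 - 2*m*s + 8*s^2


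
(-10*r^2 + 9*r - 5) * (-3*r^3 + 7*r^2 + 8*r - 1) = 30*r^5 - 97*r^4 - 2*r^3 + 47*r^2 - 49*r + 5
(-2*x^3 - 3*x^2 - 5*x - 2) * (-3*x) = 6*x^4 + 9*x^3 + 15*x^2 + 6*x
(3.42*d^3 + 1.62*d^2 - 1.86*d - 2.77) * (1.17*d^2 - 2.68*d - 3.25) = 4.0014*d^5 - 7.2702*d^4 - 17.6328*d^3 - 3.5211*d^2 + 13.4686*d + 9.0025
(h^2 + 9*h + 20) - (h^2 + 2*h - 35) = 7*h + 55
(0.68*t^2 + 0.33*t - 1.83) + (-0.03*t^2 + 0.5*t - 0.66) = 0.65*t^2 + 0.83*t - 2.49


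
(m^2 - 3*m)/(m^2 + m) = (m - 3)/(m + 1)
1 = 1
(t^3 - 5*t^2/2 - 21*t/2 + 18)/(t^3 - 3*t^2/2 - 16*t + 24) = (t + 3)/(t + 4)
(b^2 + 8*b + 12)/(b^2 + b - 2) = (b + 6)/(b - 1)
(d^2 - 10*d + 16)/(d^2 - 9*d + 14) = (d - 8)/(d - 7)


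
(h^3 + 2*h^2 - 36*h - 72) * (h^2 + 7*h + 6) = h^5 + 9*h^4 - 16*h^3 - 312*h^2 - 720*h - 432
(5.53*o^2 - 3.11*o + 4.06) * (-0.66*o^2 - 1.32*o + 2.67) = -3.6498*o^4 - 5.247*o^3 + 16.1907*o^2 - 13.6629*o + 10.8402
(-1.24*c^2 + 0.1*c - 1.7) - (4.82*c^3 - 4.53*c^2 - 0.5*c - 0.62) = -4.82*c^3 + 3.29*c^2 + 0.6*c - 1.08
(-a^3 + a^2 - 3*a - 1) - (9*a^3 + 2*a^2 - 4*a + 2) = -10*a^3 - a^2 + a - 3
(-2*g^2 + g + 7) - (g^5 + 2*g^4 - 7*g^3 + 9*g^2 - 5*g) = -g^5 - 2*g^4 + 7*g^3 - 11*g^2 + 6*g + 7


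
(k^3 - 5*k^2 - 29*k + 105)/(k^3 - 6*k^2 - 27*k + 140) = (k - 3)/(k - 4)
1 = 1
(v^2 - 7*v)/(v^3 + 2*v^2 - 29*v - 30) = v*(v - 7)/(v^3 + 2*v^2 - 29*v - 30)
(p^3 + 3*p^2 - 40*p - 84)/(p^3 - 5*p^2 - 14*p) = (p^2 + p - 42)/(p*(p - 7))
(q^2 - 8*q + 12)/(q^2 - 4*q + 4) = (q - 6)/(q - 2)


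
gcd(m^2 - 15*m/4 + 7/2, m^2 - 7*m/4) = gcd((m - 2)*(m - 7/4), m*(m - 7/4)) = m - 7/4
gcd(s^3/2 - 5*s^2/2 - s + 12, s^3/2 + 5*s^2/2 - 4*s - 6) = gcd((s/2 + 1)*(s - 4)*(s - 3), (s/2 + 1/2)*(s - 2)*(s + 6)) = 1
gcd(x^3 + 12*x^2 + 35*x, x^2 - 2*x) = x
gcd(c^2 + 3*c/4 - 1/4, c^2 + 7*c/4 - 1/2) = c - 1/4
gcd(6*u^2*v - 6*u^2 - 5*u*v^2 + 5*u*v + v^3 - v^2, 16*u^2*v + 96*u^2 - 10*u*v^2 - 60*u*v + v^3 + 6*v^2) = 2*u - v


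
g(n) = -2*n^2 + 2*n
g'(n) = 2 - 4*n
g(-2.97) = -23.58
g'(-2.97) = 13.88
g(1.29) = -0.75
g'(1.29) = -3.16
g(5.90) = -57.82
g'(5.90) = -21.60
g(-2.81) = -21.41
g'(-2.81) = 13.24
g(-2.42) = -16.55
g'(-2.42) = 11.68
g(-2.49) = -17.38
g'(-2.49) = 11.96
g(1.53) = -1.62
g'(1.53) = -4.12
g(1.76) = -2.68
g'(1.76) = -5.04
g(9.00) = -144.00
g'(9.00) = -34.00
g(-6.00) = -84.00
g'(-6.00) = 26.00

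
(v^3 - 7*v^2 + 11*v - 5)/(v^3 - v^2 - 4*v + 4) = (v^2 - 6*v + 5)/(v^2 - 4)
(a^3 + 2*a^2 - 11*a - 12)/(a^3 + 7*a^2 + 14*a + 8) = (a - 3)/(a + 2)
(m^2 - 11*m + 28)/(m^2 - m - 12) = (m - 7)/(m + 3)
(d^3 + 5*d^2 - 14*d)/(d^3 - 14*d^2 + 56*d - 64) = d*(d + 7)/(d^2 - 12*d + 32)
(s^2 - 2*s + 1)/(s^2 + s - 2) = (s - 1)/(s + 2)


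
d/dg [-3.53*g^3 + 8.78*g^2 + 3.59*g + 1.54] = -10.59*g^2 + 17.56*g + 3.59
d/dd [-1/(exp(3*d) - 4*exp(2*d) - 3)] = (3*exp(d) - 8)*exp(2*d)/(-exp(3*d) + 4*exp(2*d) + 3)^2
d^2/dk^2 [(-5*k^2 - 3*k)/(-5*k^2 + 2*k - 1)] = 2*(125*k^3 - 75*k^2 - 45*k + 11)/(125*k^6 - 150*k^5 + 135*k^4 - 68*k^3 + 27*k^2 - 6*k + 1)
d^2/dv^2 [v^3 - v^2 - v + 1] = 6*v - 2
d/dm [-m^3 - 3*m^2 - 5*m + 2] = -3*m^2 - 6*m - 5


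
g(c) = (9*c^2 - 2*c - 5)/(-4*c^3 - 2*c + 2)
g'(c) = (18*c - 2)/(-4*c^3 - 2*c + 2) + (12*c^2 + 2)*(9*c^2 - 2*c - 5)/(-4*c^3 - 2*c + 2)^2 = ((1 - 9*c)*(2*c^3 + c - 1) - (6*c^2 + 1)*(-9*c^2 + 2*c + 5)/2)/(2*c^3 + c - 1)^2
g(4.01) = -0.50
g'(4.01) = 0.10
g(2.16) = -0.77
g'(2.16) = 0.18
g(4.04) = -0.50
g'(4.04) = 0.10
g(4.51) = -0.45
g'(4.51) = 0.09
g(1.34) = -0.82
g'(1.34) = -0.27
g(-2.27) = 0.86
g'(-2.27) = 0.23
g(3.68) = -0.54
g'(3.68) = 0.12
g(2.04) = -0.79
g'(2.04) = 0.17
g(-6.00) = 0.38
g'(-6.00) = 0.06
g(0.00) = -2.50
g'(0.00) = -3.50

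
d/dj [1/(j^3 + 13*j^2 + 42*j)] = (-3*j^2 - 26*j - 42)/(j^2*(j^2 + 13*j + 42)^2)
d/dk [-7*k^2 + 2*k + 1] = 2 - 14*k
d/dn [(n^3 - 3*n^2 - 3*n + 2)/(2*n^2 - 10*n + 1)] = (2*n^4 - 20*n^3 + 39*n^2 - 14*n + 17)/(4*n^4 - 40*n^3 + 104*n^2 - 20*n + 1)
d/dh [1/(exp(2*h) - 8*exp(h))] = 2*(4 - exp(h))*exp(-h)/(exp(h) - 8)^2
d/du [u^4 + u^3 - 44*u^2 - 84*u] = 4*u^3 + 3*u^2 - 88*u - 84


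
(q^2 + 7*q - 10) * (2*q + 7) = 2*q^3 + 21*q^2 + 29*q - 70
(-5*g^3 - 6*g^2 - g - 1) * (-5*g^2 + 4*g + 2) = 25*g^5 + 10*g^4 - 29*g^3 - 11*g^2 - 6*g - 2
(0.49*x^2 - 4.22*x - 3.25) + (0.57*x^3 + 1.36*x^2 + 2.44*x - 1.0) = 0.57*x^3 + 1.85*x^2 - 1.78*x - 4.25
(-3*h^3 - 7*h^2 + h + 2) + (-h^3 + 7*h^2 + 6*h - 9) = -4*h^3 + 7*h - 7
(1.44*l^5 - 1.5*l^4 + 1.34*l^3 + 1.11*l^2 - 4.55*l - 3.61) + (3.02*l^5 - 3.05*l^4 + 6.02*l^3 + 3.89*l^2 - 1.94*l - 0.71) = 4.46*l^5 - 4.55*l^4 + 7.36*l^3 + 5.0*l^2 - 6.49*l - 4.32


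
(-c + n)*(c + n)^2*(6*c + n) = -6*c^4 - 7*c^3*n + 5*c^2*n^2 + 7*c*n^3 + n^4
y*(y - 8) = y^2 - 8*y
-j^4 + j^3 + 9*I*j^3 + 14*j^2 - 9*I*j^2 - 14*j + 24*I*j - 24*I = (j - 6*I)*(j - 4*I)*(-I*j + 1)*(-I*j + I)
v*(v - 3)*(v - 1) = v^3 - 4*v^2 + 3*v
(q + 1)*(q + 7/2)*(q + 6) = q^3 + 21*q^2/2 + 61*q/2 + 21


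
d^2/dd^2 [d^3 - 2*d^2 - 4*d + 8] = 6*d - 4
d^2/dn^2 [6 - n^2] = -2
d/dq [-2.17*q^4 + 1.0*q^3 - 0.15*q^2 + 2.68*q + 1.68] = -8.68*q^3 + 3.0*q^2 - 0.3*q + 2.68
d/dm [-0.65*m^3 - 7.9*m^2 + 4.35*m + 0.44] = -1.95*m^2 - 15.8*m + 4.35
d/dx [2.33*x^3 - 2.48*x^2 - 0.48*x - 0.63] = 6.99*x^2 - 4.96*x - 0.48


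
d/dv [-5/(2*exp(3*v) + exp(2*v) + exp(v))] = 5*(6*exp(2*v) + 2*exp(v) + 1)*exp(-v)/(2*exp(2*v) + exp(v) + 1)^2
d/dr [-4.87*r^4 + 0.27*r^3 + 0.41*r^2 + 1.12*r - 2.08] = -19.48*r^3 + 0.81*r^2 + 0.82*r + 1.12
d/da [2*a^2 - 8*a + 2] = 4*a - 8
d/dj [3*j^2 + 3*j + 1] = 6*j + 3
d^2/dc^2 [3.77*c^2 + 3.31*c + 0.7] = 7.54000000000000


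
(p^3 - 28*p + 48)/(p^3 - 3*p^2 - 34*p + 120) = (p - 2)/(p - 5)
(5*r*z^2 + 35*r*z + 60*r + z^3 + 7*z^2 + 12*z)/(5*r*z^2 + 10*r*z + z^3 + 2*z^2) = (z^2 + 7*z + 12)/(z*(z + 2))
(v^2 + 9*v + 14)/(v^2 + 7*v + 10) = (v + 7)/(v + 5)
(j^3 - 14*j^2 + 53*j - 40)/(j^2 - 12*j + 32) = (j^2 - 6*j + 5)/(j - 4)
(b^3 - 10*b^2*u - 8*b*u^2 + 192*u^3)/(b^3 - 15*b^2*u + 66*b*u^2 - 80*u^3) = (b^2 - 2*b*u - 24*u^2)/(b^2 - 7*b*u + 10*u^2)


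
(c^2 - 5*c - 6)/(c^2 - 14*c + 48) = (c + 1)/(c - 8)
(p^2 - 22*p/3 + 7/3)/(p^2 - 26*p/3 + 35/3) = (3*p - 1)/(3*p - 5)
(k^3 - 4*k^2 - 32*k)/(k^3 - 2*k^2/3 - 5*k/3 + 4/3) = 3*k*(k^2 - 4*k - 32)/(3*k^3 - 2*k^2 - 5*k + 4)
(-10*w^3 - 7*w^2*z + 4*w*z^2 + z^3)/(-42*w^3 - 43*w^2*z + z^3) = (-10*w^2 + 3*w*z + z^2)/(-42*w^2 - w*z + z^2)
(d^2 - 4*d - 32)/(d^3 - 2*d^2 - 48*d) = (d + 4)/(d*(d + 6))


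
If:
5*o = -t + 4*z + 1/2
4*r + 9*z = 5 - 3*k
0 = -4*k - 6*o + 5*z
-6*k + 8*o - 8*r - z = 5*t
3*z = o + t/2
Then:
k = -22/25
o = 53/150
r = 127/50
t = -179/75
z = -7/25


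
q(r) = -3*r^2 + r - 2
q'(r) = 1 - 6*r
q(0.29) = -1.96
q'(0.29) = -0.74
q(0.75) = -2.94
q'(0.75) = -3.50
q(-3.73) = -47.47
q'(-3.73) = 23.38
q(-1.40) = -9.28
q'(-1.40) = 9.40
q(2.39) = -16.75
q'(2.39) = -13.34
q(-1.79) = -13.40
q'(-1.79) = 11.74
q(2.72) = -21.48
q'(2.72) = -15.32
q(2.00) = -12.00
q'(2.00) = -11.00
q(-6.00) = -116.00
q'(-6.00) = 37.00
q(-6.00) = -116.00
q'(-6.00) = 37.00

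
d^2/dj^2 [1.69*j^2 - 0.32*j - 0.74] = 3.38000000000000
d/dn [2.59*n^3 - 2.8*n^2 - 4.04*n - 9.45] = 7.77*n^2 - 5.6*n - 4.04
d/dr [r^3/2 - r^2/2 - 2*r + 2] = 3*r^2/2 - r - 2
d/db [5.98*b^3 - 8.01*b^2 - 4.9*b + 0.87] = 17.94*b^2 - 16.02*b - 4.9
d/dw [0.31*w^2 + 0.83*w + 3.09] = 0.62*w + 0.83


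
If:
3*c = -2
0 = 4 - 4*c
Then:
No Solution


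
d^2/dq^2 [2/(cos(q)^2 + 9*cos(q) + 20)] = 2*(-4*sin(q)^4 + 3*sin(q)^2 + 855*cos(q)/4 - 27*cos(3*q)/4 + 123)/((cos(q) + 4)^3*(cos(q) + 5)^3)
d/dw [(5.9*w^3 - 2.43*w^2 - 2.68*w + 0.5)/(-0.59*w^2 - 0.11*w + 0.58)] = (-3.481*w^4 - 1.298*w^3 + 8.9521*w^2 - 2.2288*w - 1.4994)/(0.3481*w^4 + 0.1298*w^3 - 0.6723*w^2 - 0.1276*w + 0.3364)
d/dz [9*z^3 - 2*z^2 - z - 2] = 27*z^2 - 4*z - 1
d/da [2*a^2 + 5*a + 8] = 4*a + 5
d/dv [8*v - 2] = 8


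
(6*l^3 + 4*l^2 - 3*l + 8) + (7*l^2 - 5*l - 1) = 6*l^3 + 11*l^2 - 8*l + 7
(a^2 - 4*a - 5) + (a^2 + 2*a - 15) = 2*a^2 - 2*a - 20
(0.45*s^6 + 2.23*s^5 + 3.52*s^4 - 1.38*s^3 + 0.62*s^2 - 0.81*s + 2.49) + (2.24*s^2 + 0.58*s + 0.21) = 0.45*s^6 + 2.23*s^5 + 3.52*s^4 - 1.38*s^3 + 2.86*s^2 - 0.23*s + 2.7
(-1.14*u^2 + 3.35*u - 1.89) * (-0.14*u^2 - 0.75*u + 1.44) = 0.1596*u^4 + 0.386*u^3 - 3.8895*u^2 + 6.2415*u - 2.7216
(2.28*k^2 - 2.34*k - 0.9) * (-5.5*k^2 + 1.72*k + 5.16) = -12.54*k^4 + 16.7916*k^3 + 12.69*k^2 - 13.6224*k - 4.644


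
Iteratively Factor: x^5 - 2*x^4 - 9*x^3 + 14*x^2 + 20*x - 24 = (x - 3)*(x^4 + x^3 - 6*x^2 - 4*x + 8) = (x - 3)*(x + 2)*(x^3 - x^2 - 4*x + 4) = (x - 3)*(x + 2)^2*(x^2 - 3*x + 2) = (x - 3)*(x - 1)*(x + 2)^2*(x - 2)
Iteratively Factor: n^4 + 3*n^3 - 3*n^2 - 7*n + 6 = (n + 2)*(n^3 + n^2 - 5*n + 3) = (n - 1)*(n + 2)*(n^2 + 2*n - 3) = (n - 1)*(n + 2)*(n + 3)*(n - 1)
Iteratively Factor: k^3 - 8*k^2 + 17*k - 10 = (k - 2)*(k^2 - 6*k + 5) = (k - 5)*(k - 2)*(k - 1)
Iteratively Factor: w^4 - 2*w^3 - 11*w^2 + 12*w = (w + 3)*(w^3 - 5*w^2 + 4*w) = (w - 4)*(w + 3)*(w^2 - w) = (w - 4)*(w - 1)*(w + 3)*(w)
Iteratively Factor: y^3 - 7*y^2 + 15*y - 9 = (y - 3)*(y^2 - 4*y + 3) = (y - 3)^2*(y - 1)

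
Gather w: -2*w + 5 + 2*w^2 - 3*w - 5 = 2*w^2 - 5*w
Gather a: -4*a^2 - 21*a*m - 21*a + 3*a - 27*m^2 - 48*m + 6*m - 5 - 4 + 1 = -4*a^2 + a*(-21*m - 18) - 27*m^2 - 42*m - 8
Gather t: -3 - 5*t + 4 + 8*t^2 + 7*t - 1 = 8*t^2 + 2*t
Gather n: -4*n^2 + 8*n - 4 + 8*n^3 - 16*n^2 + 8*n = 8*n^3 - 20*n^2 + 16*n - 4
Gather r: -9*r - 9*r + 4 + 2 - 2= 4 - 18*r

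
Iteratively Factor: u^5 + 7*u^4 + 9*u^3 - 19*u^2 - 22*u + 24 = (u + 3)*(u^4 + 4*u^3 - 3*u^2 - 10*u + 8) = (u - 1)*(u + 3)*(u^3 + 5*u^2 + 2*u - 8) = (u - 1)*(u + 3)*(u + 4)*(u^2 + u - 2) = (u - 1)^2*(u + 3)*(u + 4)*(u + 2)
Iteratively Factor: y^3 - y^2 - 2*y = (y - 2)*(y^2 + y) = y*(y - 2)*(y + 1)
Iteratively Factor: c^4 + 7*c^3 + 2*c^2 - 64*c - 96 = (c + 4)*(c^3 + 3*c^2 - 10*c - 24) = (c + 2)*(c + 4)*(c^2 + c - 12) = (c - 3)*(c + 2)*(c + 4)*(c + 4)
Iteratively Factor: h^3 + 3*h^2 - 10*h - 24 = (h + 4)*(h^2 - h - 6) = (h - 3)*(h + 4)*(h + 2)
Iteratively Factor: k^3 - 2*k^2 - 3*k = (k - 3)*(k^2 + k) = (k - 3)*(k + 1)*(k)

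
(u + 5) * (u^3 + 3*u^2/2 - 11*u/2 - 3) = u^4 + 13*u^3/2 + 2*u^2 - 61*u/2 - 15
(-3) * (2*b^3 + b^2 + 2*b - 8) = -6*b^3 - 3*b^2 - 6*b + 24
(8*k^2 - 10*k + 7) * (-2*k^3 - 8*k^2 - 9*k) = -16*k^5 - 44*k^4 - 6*k^3 + 34*k^2 - 63*k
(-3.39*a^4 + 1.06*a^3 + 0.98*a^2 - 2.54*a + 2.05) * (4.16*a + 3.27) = -14.1024*a^5 - 6.6757*a^4 + 7.543*a^3 - 7.3618*a^2 + 0.222199999999999*a + 6.7035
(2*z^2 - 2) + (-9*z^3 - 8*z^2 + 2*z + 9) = -9*z^3 - 6*z^2 + 2*z + 7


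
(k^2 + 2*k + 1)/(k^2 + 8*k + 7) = (k + 1)/(k + 7)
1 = 1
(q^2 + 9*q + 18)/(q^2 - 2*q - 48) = (q + 3)/(q - 8)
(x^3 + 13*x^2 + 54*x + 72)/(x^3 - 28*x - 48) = (x^2 + 9*x + 18)/(x^2 - 4*x - 12)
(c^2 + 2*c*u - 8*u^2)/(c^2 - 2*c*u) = (c + 4*u)/c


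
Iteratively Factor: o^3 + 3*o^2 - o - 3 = (o + 1)*(o^2 + 2*o - 3) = (o - 1)*(o + 1)*(o + 3)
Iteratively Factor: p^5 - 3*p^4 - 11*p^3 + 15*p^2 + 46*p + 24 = (p - 4)*(p^4 + p^3 - 7*p^2 - 13*p - 6) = (p - 4)*(p + 1)*(p^3 - 7*p - 6) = (p - 4)*(p + 1)*(p + 2)*(p^2 - 2*p - 3) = (p - 4)*(p - 3)*(p + 1)*(p + 2)*(p + 1)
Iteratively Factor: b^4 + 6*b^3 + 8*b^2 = (b + 4)*(b^3 + 2*b^2) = b*(b + 4)*(b^2 + 2*b) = b*(b + 2)*(b + 4)*(b)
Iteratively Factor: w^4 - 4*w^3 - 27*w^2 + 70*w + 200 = (w - 5)*(w^3 + w^2 - 22*w - 40) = (w - 5)^2*(w^2 + 6*w + 8) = (w - 5)^2*(w + 2)*(w + 4)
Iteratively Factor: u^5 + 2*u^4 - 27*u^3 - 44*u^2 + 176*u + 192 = (u - 3)*(u^4 + 5*u^3 - 12*u^2 - 80*u - 64) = (u - 3)*(u + 4)*(u^3 + u^2 - 16*u - 16) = (u - 4)*(u - 3)*(u + 4)*(u^2 + 5*u + 4) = (u - 4)*(u - 3)*(u + 1)*(u + 4)*(u + 4)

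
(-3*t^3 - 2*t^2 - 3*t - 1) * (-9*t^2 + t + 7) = 27*t^5 + 15*t^4 + 4*t^3 - 8*t^2 - 22*t - 7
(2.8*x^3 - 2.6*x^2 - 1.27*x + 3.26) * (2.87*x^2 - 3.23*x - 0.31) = 8.036*x^5 - 16.506*x^4 + 3.8851*x^3 + 14.2643*x^2 - 10.1361*x - 1.0106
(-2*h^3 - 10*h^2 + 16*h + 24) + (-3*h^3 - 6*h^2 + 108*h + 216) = -5*h^3 - 16*h^2 + 124*h + 240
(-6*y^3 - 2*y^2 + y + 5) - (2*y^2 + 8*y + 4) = -6*y^3 - 4*y^2 - 7*y + 1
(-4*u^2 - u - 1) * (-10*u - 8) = 40*u^3 + 42*u^2 + 18*u + 8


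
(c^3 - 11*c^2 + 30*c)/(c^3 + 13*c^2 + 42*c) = (c^2 - 11*c + 30)/(c^2 + 13*c + 42)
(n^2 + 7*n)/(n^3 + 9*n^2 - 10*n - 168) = n/(n^2 + 2*n - 24)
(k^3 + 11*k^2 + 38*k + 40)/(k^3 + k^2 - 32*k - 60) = (k + 4)/(k - 6)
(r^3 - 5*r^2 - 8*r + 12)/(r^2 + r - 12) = (r^3 - 5*r^2 - 8*r + 12)/(r^2 + r - 12)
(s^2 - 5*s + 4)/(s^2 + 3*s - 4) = (s - 4)/(s + 4)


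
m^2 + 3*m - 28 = (m - 4)*(m + 7)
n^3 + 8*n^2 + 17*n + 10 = (n + 1)*(n + 2)*(n + 5)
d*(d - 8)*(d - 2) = d^3 - 10*d^2 + 16*d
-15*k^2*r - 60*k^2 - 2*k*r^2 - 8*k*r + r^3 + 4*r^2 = (-5*k + r)*(3*k + r)*(r + 4)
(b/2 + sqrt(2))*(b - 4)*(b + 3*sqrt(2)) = b^3/2 - 2*b^2 + 5*sqrt(2)*b^2/2 - 10*sqrt(2)*b + 6*b - 24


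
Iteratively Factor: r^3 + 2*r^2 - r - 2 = (r + 2)*(r^2 - 1) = (r - 1)*(r + 2)*(r + 1)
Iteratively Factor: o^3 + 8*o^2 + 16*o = (o + 4)*(o^2 + 4*o) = (o + 4)^2*(o)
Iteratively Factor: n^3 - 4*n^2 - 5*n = (n)*(n^2 - 4*n - 5) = n*(n - 5)*(n + 1)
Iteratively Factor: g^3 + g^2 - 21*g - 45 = (g + 3)*(g^2 - 2*g - 15) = (g + 3)^2*(g - 5)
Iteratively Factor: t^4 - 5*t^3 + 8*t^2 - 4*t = (t)*(t^3 - 5*t^2 + 8*t - 4) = t*(t - 2)*(t^2 - 3*t + 2) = t*(t - 2)^2*(t - 1)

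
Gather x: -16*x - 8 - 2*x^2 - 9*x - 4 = -2*x^2 - 25*x - 12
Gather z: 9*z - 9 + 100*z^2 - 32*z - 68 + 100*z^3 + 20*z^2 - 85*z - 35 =100*z^3 + 120*z^2 - 108*z - 112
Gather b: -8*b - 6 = -8*b - 6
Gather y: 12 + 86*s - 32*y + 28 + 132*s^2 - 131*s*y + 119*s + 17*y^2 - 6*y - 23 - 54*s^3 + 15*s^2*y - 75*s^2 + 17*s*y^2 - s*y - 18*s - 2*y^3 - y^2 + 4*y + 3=-54*s^3 + 57*s^2 + 187*s - 2*y^3 + y^2*(17*s + 16) + y*(15*s^2 - 132*s - 34) + 20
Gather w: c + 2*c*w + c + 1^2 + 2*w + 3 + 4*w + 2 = 2*c + w*(2*c + 6) + 6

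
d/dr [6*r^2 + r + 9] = 12*r + 1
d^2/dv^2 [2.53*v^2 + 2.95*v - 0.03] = 5.06000000000000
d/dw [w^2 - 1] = 2*w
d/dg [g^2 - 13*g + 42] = 2*g - 13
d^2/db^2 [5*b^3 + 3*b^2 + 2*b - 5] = 30*b + 6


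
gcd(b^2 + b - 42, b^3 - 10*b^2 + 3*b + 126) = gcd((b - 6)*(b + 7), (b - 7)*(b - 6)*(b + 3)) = b - 6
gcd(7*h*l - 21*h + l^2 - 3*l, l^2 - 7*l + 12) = l - 3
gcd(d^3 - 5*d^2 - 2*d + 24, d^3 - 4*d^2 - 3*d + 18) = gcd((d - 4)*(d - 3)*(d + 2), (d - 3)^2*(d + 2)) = d^2 - d - 6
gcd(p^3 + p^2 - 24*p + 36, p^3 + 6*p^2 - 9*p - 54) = p^2 + 3*p - 18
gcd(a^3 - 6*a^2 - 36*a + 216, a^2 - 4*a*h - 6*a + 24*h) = a - 6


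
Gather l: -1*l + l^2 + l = l^2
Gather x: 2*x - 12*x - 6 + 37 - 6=25 - 10*x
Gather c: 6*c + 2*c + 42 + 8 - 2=8*c + 48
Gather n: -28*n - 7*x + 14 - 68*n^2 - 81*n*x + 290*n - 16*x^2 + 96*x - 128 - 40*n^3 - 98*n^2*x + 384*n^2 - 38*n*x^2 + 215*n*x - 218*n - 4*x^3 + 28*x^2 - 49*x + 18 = -40*n^3 + n^2*(316 - 98*x) + n*(-38*x^2 + 134*x + 44) - 4*x^3 + 12*x^2 + 40*x - 96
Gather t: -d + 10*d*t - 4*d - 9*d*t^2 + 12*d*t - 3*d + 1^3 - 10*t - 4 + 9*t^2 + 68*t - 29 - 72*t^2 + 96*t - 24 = -8*d + t^2*(-9*d - 63) + t*(22*d + 154) - 56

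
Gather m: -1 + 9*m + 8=9*m + 7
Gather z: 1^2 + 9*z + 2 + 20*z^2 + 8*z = 20*z^2 + 17*z + 3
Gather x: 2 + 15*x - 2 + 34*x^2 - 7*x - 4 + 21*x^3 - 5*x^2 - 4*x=21*x^3 + 29*x^2 + 4*x - 4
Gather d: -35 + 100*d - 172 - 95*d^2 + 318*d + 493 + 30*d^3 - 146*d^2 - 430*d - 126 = 30*d^3 - 241*d^2 - 12*d + 160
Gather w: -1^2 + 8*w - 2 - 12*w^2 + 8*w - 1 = -12*w^2 + 16*w - 4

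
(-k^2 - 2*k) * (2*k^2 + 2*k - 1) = -2*k^4 - 6*k^3 - 3*k^2 + 2*k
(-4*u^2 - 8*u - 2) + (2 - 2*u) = -4*u^2 - 10*u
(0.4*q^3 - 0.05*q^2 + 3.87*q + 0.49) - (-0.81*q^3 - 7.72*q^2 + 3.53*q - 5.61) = 1.21*q^3 + 7.67*q^2 + 0.34*q + 6.1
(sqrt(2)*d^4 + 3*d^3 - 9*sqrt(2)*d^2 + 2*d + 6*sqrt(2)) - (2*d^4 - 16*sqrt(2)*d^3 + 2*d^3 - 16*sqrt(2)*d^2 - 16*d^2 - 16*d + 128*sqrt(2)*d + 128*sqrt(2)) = -2*d^4 + sqrt(2)*d^4 + d^3 + 16*sqrt(2)*d^3 + 7*sqrt(2)*d^2 + 16*d^2 - 128*sqrt(2)*d + 18*d - 122*sqrt(2)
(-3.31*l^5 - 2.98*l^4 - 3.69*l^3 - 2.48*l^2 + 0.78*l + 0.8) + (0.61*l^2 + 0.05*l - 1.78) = -3.31*l^5 - 2.98*l^4 - 3.69*l^3 - 1.87*l^2 + 0.83*l - 0.98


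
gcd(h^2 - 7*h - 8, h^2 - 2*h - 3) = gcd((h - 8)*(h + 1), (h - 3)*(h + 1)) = h + 1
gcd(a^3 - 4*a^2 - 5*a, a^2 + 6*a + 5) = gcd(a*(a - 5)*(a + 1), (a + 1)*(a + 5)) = a + 1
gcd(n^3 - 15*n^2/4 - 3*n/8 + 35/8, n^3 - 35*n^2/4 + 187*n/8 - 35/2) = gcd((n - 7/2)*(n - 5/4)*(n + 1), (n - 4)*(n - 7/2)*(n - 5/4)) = n^2 - 19*n/4 + 35/8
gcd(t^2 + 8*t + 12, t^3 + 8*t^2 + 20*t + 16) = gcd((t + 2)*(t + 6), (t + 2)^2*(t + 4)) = t + 2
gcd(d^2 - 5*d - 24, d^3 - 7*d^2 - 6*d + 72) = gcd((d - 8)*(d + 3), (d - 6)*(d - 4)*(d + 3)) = d + 3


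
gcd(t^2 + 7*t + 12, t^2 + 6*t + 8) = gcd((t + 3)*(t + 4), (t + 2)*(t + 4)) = t + 4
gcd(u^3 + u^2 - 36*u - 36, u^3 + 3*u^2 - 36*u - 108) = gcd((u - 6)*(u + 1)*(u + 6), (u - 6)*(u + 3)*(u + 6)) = u^2 - 36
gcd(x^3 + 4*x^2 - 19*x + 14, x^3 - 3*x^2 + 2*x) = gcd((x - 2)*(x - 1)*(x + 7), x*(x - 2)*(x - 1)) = x^2 - 3*x + 2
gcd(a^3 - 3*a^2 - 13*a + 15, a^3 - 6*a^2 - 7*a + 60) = a^2 - 2*a - 15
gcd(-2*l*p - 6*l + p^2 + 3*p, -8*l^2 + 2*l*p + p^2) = -2*l + p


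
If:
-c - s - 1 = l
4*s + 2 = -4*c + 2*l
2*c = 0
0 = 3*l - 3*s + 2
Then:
No Solution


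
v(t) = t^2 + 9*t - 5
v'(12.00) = 33.00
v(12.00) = 247.00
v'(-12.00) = -15.00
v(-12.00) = 31.00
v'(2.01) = 13.02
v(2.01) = 17.13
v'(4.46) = 17.92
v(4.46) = 55.03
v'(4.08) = 17.16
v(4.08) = 48.37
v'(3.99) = 16.98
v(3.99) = 46.83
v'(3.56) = 16.12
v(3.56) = 39.71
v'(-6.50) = -4.00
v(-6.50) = -21.25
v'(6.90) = 22.80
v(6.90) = 104.71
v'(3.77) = 16.54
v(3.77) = 43.14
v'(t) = 2*t + 9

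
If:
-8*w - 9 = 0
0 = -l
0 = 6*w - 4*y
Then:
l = 0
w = -9/8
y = -27/16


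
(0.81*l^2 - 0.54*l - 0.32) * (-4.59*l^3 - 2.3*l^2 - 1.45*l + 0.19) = -3.7179*l^5 + 0.6156*l^4 + 1.5363*l^3 + 1.6729*l^2 + 0.3614*l - 0.0608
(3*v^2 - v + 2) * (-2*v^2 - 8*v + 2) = -6*v^4 - 22*v^3 + 10*v^2 - 18*v + 4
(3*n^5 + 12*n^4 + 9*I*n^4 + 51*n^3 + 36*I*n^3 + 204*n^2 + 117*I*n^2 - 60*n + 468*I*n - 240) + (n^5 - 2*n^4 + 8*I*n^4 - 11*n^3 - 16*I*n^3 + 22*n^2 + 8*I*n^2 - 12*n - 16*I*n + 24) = 4*n^5 + 10*n^4 + 17*I*n^4 + 40*n^3 + 20*I*n^3 + 226*n^2 + 125*I*n^2 - 72*n + 452*I*n - 216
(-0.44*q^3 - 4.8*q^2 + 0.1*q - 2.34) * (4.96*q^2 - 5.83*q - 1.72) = -2.1824*q^5 - 21.2428*q^4 + 29.2368*q^3 - 3.9334*q^2 + 13.4702*q + 4.0248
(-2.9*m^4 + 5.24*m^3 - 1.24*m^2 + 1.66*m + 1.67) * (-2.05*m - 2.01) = 5.945*m^5 - 4.913*m^4 - 7.9904*m^3 - 0.9106*m^2 - 6.7601*m - 3.3567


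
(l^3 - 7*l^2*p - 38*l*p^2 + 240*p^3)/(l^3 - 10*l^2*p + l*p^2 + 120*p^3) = (l + 6*p)/(l + 3*p)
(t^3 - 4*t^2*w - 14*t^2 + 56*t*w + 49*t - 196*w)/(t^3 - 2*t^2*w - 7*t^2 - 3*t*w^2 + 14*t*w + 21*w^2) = (t^2 - 4*t*w - 7*t + 28*w)/(t^2 - 2*t*w - 3*w^2)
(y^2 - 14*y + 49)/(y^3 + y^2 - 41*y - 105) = (y - 7)/(y^2 + 8*y + 15)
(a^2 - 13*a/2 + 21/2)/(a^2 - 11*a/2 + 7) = (a - 3)/(a - 2)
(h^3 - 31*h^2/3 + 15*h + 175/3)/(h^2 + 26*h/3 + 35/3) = (h^2 - 12*h + 35)/(h + 7)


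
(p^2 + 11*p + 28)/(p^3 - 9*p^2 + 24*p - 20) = (p^2 + 11*p + 28)/(p^3 - 9*p^2 + 24*p - 20)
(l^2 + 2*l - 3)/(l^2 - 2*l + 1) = (l + 3)/(l - 1)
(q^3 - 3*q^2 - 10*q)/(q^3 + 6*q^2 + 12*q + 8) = q*(q - 5)/(q^2 + 4*q + 4)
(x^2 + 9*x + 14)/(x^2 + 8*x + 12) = (x + 7)/(x + 6)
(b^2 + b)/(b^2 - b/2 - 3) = 2*b*(b + 1)/(2*b^2 - b - 6)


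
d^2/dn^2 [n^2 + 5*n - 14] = 2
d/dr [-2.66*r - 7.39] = -2.66000000000000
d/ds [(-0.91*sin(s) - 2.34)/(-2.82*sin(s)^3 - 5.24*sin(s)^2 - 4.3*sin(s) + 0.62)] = (-28.3725*sin(s) + 1.2831*sin(3*s) + 12.2824*cos(2*s) - 22.9086)*cos(s)/(2.82*sin(s)^3 + 5.24*sin(s)^2 + 4.3*sin(s) - 0.62)^2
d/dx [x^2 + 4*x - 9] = 2*x + 4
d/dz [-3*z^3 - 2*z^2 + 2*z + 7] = -9*z^2 - 4*z + 2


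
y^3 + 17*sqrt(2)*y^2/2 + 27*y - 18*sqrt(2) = (y - sqrt(2)/2)*(y + 3*sqrt(2))*(y + 6*sqrt(2))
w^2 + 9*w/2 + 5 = (w + 2)*(w + 5/2)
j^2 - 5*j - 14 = (j - 7)*(j + 2)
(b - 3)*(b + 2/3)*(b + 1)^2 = b^4 - b^3/3 - 17*b^2/3 - 19*b/3 - 2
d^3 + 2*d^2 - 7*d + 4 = (d - 1)^2*(d + 4)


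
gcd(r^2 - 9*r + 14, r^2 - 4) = r - 2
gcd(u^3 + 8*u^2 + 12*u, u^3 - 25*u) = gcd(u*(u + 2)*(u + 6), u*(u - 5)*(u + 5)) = u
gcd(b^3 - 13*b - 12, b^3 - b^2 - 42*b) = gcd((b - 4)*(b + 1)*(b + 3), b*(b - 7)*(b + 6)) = 1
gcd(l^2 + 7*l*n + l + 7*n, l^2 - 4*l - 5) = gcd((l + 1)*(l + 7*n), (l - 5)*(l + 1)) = l + 1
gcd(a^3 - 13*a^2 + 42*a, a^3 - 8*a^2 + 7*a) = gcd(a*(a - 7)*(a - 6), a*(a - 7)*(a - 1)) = a^2 - 7*a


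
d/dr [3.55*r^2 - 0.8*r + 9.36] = 7.1*r - 0.8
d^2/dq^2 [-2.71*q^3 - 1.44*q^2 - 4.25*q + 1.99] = -16.26*q - 2.88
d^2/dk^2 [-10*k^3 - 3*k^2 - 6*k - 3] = -60*k - 6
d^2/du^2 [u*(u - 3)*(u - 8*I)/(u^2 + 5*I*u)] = 26*(-5 + 3*I)/(u^3 + 15*I*u^2 - 75*u - 125*I)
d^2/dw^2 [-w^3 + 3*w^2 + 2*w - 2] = 6 - 6*w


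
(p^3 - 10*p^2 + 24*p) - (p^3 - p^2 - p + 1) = -9*p^2 + 25*p - 1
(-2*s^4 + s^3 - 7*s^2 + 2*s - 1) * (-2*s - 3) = 4*s^5 + 4*s^4 + 11*s^3 + 17*s^2 - 4*s + 3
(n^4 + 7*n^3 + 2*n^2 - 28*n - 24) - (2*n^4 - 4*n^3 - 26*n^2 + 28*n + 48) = -n^4 + 11*n^3 + 28*n^2 - 56*n - 72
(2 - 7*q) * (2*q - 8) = -14*q^2 + 60*q - 16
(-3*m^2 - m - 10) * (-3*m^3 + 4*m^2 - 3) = 9*m^5 - 9*m^4 + 26*m^3 - 31*m^2 + 3*m + 30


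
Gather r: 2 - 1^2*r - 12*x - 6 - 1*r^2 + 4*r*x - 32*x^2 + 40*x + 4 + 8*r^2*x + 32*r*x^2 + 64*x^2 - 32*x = r^2*(8*x - 1) + r*(32*x^2 + 4*x - 1) + 32*x^2 - 4*x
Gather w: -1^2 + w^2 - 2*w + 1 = w^2 - 2*w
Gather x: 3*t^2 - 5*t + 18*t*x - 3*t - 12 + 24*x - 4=3*t^2 - 8*t + x*(18*t + 24) - 16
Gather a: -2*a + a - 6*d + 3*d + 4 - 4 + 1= -a - 3*d + 1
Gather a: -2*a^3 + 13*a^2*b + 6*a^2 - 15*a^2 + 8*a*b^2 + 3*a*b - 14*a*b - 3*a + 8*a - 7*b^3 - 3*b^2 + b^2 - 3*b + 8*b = -2*a^3 + a^2*(13*b - 9) + a*(8*b^2 - 11*b + 5) - 7*b^3 - 2*b^2 + 5*b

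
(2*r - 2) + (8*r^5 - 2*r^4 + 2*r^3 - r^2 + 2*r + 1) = 8*r^5 - 2*r^4 + 2*r^3 - r^2 + 4*r - 1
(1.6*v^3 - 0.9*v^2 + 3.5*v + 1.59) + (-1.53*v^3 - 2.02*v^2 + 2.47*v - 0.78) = 0.0700000000000001*v^3 - 2.92*v^2 + 5.97*v + 0.81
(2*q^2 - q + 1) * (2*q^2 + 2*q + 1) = 4*q^4 + 2*q^3 + 2*q^2 + q + 1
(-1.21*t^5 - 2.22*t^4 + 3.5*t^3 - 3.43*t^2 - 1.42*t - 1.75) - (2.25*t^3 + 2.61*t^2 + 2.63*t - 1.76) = -1.21*t^5 - 2.22*t^4 + 1.25*t^3 - 6.04*t^2 - 4.05*t + 0.01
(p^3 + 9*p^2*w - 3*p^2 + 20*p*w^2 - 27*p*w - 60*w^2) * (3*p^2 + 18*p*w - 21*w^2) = 3*p^5 + 45*p^4*w - 9*p^4 + 201*p^3*w^2 - 135*p^3*w + 171*p^2*w^3 - 603*p^2*w^2 - 420*p*w^4 - 513*p*w^3 + 1260*w^4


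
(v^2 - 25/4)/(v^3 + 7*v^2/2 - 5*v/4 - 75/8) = 2*(2*v - 5)/(4*v^2 + 4*v - 15)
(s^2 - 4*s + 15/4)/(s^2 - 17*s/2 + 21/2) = (s - 5/2)/(s - 7)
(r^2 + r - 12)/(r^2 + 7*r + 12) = (r - 3)/(r + 3)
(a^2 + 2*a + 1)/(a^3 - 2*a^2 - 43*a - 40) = (a + 1)/(a^2 - 3*a - 40)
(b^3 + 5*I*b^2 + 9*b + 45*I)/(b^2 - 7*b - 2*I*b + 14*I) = (b^3 + 5*I*b^2 + 9*b + 45*I)/(b^2 - 7*b - 2*I*b + 14*I)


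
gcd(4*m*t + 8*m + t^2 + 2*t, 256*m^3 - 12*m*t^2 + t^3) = 4*m + t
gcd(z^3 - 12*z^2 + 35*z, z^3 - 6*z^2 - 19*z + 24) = 1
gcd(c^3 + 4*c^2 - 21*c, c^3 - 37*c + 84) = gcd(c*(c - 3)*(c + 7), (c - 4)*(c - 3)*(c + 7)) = c^2 + 4*c - 21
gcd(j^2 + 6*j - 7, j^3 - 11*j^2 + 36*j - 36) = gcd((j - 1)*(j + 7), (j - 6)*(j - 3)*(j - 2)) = 1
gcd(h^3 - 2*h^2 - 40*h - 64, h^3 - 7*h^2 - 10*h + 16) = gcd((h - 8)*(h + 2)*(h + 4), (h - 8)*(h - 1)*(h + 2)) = h^2 - 6*h - 16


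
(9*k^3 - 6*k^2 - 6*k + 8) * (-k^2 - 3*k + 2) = -9*k^5 - 21*k^4 + 42*k^3 - 2*k^2 - 36*k + 16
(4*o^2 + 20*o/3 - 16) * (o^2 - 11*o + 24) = 4*o^4 - 112*o^3/3 + 20*o^2/3 + 336*o - 384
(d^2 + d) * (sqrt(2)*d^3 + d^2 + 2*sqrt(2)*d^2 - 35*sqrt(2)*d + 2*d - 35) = sqrt(2)*d^5 + d^4 + 3*sqrt(2)*d^4 - 33*sqrt(2)*d^3 + 3*d^3 - 35*sqrt(2)*d^2 - 33*d^2 - 35*d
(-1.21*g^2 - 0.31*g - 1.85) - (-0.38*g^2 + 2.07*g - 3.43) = -0.83*g^2 - 2.38*g + 1.58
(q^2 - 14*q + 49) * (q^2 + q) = q^4 - 13*q^3 + 35*q^2 + 49*q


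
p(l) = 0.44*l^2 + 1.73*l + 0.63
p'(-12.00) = -8.83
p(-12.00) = 43.23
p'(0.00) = 1.73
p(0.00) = 0.63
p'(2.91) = 4.29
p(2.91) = 9.39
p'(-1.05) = 0.81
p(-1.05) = -0.70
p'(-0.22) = 1.54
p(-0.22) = 0.27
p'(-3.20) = -1.09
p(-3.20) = -0.40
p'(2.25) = 3.71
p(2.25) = 6.75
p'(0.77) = 2.41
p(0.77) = 2.22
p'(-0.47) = 1.32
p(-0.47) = -0.09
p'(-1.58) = 0.34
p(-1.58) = -1.00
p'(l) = 0.88*l + 1.73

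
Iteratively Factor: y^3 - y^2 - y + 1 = (y - 1)*(y^2 - 1) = (y - 1)*(y + 1)*(y - 1)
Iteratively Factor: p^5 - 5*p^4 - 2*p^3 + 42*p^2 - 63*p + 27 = (p + 3)*(p^4 - 8*p^3 + 22*p^2 - 24*p + 9) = (p - 3)*(p + 3)*(p^3 - 5*p^2 + 7*p - 3) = (p - 3)*(p - 1)*(p + 3)*(p^2 - 4*p + 3) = (p - 3)^2*(p - 1)*(p + 3)*(p - 1)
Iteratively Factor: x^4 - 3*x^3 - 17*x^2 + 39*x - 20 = (x - 1)*(x^3 - 2*x^2 - 19*x + 20) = (x - 5)*(x - 1)*(x^2 + 3*x - 4) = (x - 5)*(x - 1)*(x + 4)*(x - 1)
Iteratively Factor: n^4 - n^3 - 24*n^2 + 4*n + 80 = (n - 2)*(n^3 + n^2 - 22*n - 40) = (n - 2)*(n + 4)*(n^2 - 3*n - 10) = (n - 2)*(n + 2)*(n + 4)*(n - 5)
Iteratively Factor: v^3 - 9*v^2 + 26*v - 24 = (v - 4)*(v^2 - 5*v + 6) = (v - 4)*(v - 2)*(v - 3)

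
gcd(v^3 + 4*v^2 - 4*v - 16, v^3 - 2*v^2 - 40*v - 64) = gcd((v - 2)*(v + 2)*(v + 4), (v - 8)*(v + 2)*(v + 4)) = v^2 + 6*v + 8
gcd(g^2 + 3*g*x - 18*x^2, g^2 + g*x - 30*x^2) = g + 6*x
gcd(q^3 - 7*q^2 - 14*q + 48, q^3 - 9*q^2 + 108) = q + 3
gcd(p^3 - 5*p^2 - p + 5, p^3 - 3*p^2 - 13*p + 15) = p^2 - 6*p + 5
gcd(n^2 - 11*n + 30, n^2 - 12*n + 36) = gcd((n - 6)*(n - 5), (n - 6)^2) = n - 6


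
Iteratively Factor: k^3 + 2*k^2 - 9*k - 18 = (k + 3)*(k^2 - k - 6) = (k - 3)*(k + 3)*(k + 2)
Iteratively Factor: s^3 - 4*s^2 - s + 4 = (s - 4)*(s^2 - 1) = (s - 4)*(s + 1)*(s - 1)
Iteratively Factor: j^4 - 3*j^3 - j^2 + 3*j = (j + 1)*(j^3 - 4*j^2 + 3*j) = (j - 3)*(j + 1)*(j^2 - j) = (j - 3)*(j - 1)*(j + 1)*(j)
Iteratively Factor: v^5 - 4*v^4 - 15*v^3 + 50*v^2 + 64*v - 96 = (v + 2)*(v^4 - 6*v^3 - 3*v^2 + 56*v - 48) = (v - 4)*(v + 2)*(v^3 - 2*v^2 - 11*v + 12) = (v - 4)^2*(v + 2)*(v^2 + 2*v - 3) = (v - 4)^2*(v + 2)*(v + 3)*(v - 1)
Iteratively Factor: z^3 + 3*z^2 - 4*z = (z)*(z^2 + 3*z - 4) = z*(z + 4)*(z - 1)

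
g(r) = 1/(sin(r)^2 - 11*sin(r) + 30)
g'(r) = (-2*sin(r)*cos(r) + 11*cos(r))/(sin(r)^2 - 11*sin(r) + 30)^2 = (11 - 2*sin(r))*cos(r)/(sin(r)^2 - 11*sin(r) + 30)^2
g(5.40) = 0.03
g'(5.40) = 0.01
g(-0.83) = 0.03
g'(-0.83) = 0.01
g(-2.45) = 0.03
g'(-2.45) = -0.01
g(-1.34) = 0.02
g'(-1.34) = 0.00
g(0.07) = 0.03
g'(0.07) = 0.01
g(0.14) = 0.04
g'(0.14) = 0.01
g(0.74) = 0.04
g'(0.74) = 0.01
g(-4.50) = 0.05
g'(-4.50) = -0.00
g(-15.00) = 0.03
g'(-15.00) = -0.00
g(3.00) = 0.04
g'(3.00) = -0.01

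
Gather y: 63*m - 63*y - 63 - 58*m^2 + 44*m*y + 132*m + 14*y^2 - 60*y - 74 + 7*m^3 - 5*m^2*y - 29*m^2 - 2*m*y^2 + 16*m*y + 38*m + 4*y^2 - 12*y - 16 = 7*m^3 - 87*m^2 + 233*m + y^2*(18 - 2*m) + y*(-5*m^2 + 60*m - 135) - 153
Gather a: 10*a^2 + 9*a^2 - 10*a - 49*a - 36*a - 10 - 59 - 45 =19*a^2 - 95*a - 114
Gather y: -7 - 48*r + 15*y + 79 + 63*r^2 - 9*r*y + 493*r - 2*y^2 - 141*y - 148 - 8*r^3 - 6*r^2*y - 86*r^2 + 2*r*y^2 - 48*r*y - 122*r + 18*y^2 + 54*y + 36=-8*r^3 - 23*r^2 + 323*r + y^2*(2*r + 16) + y*(-6*r^2 - 57*r - 72) - 40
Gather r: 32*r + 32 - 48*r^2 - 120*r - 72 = -48*r^2 - 88*r - 40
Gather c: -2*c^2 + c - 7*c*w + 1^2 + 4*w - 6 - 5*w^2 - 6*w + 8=-2*c^2 + c*(1 - 7*w) - 5*w^2 - 2*w + 3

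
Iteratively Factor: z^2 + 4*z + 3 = (z + 3)*(z + 1)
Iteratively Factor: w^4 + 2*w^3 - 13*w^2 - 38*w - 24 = (w + 1)*(w^3 + w^2 - 14*w - 24) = (w + 1)*(w + 2)*(w^2 - w - 12) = (w - 4)*(w + 1)*(w + 2)*(w + 3)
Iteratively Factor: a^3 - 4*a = (a)*(a^2 - 4) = a*(a + 2)*(a - 2)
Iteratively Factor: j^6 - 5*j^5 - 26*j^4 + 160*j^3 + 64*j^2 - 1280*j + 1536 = (j - 4)*(j^5 - j^4 - 30*j^3 + 40*j^2 + 224*j - 384) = (j - 4)*(j - 2)*(j^4 + j^3 - 28*j^2 - 16*j + 192) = (j - 4)*(j - 2)*(j + 4)*(j^3 - 3*j^2 - 16*j + 48) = (j - 4)*(j - 2)*(j + 4)^2*(j^2 - 7*j + 12) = (j - 4)^2*(j - 2)*(j + 4)^2*(j - 3)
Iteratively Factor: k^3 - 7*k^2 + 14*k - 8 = (k - 2)*(k^2 - 5*k + 4) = (k - 4)*(k - 2)*(k - 1)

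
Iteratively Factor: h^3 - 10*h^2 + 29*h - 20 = (h - 4)*(h^2 - 6*h + 5) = (h - 4)*(h - 1)*(h - 5)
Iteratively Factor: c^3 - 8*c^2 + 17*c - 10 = (c - 1)*(c^2 - 7*c + 10) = (c - 2)*(c - 1)*(c - 5)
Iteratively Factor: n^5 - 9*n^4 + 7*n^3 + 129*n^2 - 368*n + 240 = (n - 5)*(n^4 - 4*n^3 - 13*n^2 + 64*n - 48) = (n - 5)*(n - 4)*(n^3 - 13*n + 12) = (n - 5)*(n - 4)*(n - 3)*(n^2 + 3*n - 4) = (n - 5)*(n - 4)*(n - 3)*(n - 1)*(n + 4)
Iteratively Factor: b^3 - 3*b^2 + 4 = (b - 2)*(b^2 - b - 2) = (b - 2)^2*(b + 1)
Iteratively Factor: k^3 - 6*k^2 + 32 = (k - 4)*(k^2 - 2*k - 8) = (k - 4)^2*(k + 2)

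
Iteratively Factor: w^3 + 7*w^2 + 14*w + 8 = (w + 1)*(w^2 + 6*w + 8) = (w + 1)*(w + 4)*(w + 2)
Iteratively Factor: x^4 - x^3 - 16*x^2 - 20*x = (x + 2)*(x^3 - 3*x^2 - 10*x) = x*(x + 2)*(x^2 - 3*x - 10) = x*(x - 5)*(x + 2)*(x + 2)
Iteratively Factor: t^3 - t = (t - 1)*(t^2 + t) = t*(t - 1)*(t + 1)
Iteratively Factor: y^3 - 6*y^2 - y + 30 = (y - 5)*(y^2 - y - 6) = (y - 5)*(y + 2)*(y - 3)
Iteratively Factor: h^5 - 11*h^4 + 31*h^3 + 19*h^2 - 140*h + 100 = (h - 1)*(h^4 - 10*h^3 + 21*h^2 + 40*h - 100) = (h - 1)*(h + 2)*(h^3 - 12*h^2 + 45*h - 50) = (h - 5)*(h - 1)*(h + 2)*(h^2 - 7*h + 10) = (h - 5)^2*(h - 1)*(h + 2)*(h - 2)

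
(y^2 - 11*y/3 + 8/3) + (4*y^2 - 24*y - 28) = 5*y^2 - 83*y/3 - 76/3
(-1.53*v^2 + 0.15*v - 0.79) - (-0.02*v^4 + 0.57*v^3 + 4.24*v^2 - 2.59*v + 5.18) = 0.02*v^4 - 0.57*v^3 - 5.77*v^2 + 2.74*v - 5.97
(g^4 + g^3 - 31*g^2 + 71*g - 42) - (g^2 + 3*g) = g^4 + g^3 - 32*g^2 + 68*g - 42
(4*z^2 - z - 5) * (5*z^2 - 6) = 20*z^4 - 5*z^3 - 49*z^2 + 6*z + 30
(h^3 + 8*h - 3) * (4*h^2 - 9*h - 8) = 4*h^5 - 9*h^4 + 24*h^3 - 84*h^2 - 37*h + 24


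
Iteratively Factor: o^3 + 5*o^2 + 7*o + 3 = (o + 1)*(o^2 + 4*o + 3) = (o + 1)^2*(o + 3)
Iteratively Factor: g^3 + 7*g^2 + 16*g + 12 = (g + 3)*(g^2 + 4*g + 4) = (g + 2)*(g + 3)*(g + 2)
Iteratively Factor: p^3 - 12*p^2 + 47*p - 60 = (p - 4)*(p^2 - 8*p + 15) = (p - 4)*(p - 3)*(p - 5)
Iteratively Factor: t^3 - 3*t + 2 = (t - 1)*(t^2 + t - 2) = (t - 1)*(t + 2)*(t - 1)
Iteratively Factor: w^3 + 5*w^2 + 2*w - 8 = (w - 1)*(w^2 + 6*w + 8) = (w - 1)*(w + 4)*(w + 2)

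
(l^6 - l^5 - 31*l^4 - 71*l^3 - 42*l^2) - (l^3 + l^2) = l^6 - l^5 - 31*l^4 - 72*l^3 - 43*l^2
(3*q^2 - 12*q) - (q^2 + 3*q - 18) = 2*q^2 - 15*q + 18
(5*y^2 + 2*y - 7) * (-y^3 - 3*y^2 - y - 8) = -5*y^5 - 17*y^4 - 4*y^3 - 21*y^2 - 9*y + 56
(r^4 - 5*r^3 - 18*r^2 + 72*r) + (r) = r^4 - 5*r^3 - 18*r^2 + 73*r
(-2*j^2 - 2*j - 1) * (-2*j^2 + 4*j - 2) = 4*j^4 - 4*j^3 - 2*j^2 + 2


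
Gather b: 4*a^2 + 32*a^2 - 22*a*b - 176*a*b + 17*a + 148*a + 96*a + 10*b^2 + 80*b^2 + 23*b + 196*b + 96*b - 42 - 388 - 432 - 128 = 36*a^2 + 261*a + 90*b^2 + b*(315 - 198*a) - 990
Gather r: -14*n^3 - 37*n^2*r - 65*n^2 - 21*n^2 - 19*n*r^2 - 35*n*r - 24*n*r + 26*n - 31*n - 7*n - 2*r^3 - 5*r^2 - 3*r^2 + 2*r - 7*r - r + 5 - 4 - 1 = -14*n^3 - 86*n^2 - 12*n - 2*r^3 + r^2*(-19*n - 8) + r*(-37*n^2 - 59*n - 6)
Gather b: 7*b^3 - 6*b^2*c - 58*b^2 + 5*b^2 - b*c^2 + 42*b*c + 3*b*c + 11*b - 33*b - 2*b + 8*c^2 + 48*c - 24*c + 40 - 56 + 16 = 7*b^3 + b^2*(-6*c - 53) + b*(-c^2 + 45*c - 24) + 8*c^2 + 24*c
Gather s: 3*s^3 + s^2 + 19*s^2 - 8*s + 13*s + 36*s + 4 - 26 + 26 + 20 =3*s^3 + 20*s^2 + 41*s + 24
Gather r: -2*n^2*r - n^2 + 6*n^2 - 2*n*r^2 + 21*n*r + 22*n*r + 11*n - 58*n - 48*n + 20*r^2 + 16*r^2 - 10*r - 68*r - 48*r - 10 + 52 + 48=5*n^2 - 95*n + r^2*(36 - 2*n) + r*(-2*n^2 + 43*n - 126) + 90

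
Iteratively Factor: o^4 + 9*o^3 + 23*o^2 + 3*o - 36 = (o + 3)*(o^3 + 6*o^2 + 5*o - 12) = (o + 3)^2*(o^2 + 3*o - 4) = (o - 1)*(o + 3)^2*(o + 4)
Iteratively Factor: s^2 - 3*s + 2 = (s - 1)*(s - 2)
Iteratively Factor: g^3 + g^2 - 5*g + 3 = (g - 1)*(g^2 + 2*g - 3) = (g - 1)*(g + 3)*(g - 1)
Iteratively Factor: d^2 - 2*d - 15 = (d - 5)*(d + 3)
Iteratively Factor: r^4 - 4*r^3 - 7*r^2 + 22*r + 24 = (r - 3)*(r^3 - r^2 - 10*r - 8) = (r - 3)*(r + 1)*(r^2 - 2*r - 8) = (r - 4)*(r - 3)*(r + 1)*(r + 2)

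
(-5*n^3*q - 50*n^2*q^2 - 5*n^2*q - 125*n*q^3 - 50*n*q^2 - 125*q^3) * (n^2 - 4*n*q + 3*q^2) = -5*n^5*q - 30*n^4*q^2 - 5*n^4*q + 60*n^3*q^3 - 30*n^3*q^2 + 350*n^2*q^4 + 60*n^2*q^3 - 375*n*q^5 + 350*n*q^4 - 375*q^5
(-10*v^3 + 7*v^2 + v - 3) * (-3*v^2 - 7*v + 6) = 30*v^5 + 49*v^4 - 112*v^3 + 44*v^2 + 27*v - 18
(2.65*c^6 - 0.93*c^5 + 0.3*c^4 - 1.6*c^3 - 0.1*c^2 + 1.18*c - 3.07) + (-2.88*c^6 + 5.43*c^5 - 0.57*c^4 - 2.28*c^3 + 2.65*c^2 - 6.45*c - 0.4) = -0.23*c^6 + 4.5*c^5 - 0.27*c^4 - 3.88*c^3 + 2.55*c^2 - 5.27*c - 3.47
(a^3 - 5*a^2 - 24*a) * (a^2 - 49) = a^5 - 5*a^4 - 73*a^3 + 245*a^2 + 1176*a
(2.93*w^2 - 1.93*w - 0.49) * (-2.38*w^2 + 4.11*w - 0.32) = -6.9734*w^4 + 16.6357*w^3 - 7.7037*w^2 - 1.3963*w + 0.1568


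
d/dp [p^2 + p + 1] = 2*p + 1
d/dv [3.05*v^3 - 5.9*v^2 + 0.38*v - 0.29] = 9.15*v^2 - 11.8*v + 0.38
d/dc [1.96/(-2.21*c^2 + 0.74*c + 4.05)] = (8.6632*c - 1.4504)/(-2.21*c^2 + 0.74*c + 4.05)^2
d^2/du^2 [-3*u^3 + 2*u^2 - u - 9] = 4 - 18*u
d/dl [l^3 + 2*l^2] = l*(3*l + 4)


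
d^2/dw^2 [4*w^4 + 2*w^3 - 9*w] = 12*w*(4*w + 1)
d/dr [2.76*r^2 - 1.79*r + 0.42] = 5.52*r - 1.79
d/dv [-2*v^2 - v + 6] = -4*v - 1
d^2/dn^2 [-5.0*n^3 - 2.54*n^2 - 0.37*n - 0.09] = -30.0*n - 5.08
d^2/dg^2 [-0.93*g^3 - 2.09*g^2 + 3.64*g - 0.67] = -5.58*g - 4.18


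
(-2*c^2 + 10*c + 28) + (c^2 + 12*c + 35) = -c^2 + 22*c + 63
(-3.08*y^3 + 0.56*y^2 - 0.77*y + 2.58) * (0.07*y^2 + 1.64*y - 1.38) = -0.2156*y^5 - 5.012*y^4 + 5.1149*y^3 - 1.855*y^2 + 5.2938*y - 3.5604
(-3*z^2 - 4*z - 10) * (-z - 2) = 3*z^3 + 10*z^2 + 18*z + 20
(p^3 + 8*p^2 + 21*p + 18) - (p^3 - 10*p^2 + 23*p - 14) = 18*p^2 - 2*p + 32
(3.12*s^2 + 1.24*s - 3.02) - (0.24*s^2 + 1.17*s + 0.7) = 2.88*s^2 + 0.0700000000000001*s - 3.72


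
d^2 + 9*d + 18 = (d + 3)*(d + 6)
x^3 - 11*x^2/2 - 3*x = x*(x - 6)*(x + 1/2)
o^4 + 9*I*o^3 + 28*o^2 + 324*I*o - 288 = (o - 6*I)*(o + I)*(o + 6*I)*(o + 8*I)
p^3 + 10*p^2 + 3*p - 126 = (p - 3)*(p + 6)*(p + 7)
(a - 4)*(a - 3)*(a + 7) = a^3 - 37*a + 84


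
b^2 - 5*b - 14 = (b - 7)*(b + 2)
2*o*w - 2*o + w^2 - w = (2*o + w)*(w - 1)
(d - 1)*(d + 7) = d^2 + 6*d - 7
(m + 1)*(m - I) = m^2 + m - I*m - I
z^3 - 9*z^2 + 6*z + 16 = (z - 8)*(z - 2)*(z + 1)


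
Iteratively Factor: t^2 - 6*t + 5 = (t - 1)*(t - 5)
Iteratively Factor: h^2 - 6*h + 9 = (h - 3)*(h - 3)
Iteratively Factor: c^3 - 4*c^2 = (c)*(c^2 - 4*c) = c*(c - 4)*(c)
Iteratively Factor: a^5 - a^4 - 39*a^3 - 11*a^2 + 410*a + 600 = (a - 5)*(a^4 + 4*a^3 - 19*a^2 - 106*a - 120) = (a - 5)*(a + 2)*(a^3 + 2*a^2 - 23*a - 60) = (a - 5)*(a + 2)*(a + 3)*(a^2 - a - 20) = (a - 5)*(a + 2)*(a + 3)*(a + 4)*(a - 5)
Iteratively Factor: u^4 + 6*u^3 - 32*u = (u)*(u^3 + 6*u^2 - 32) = u*(u - 2)*(u^2 + 8*u + 16) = u*(u - 2)*(u + 4)*(u + 4)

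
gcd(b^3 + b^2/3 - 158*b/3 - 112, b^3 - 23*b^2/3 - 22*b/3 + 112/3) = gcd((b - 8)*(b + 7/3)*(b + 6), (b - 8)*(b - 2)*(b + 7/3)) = b^2 - 17*b/3 - 56/3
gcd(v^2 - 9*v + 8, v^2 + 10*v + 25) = 1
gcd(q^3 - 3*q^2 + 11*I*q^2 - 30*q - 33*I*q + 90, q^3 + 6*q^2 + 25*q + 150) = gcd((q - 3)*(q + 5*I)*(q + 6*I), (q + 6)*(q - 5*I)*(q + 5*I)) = q + 5*I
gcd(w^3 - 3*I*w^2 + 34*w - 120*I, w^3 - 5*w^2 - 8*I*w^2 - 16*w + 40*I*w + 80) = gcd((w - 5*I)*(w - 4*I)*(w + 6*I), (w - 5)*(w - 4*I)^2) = w - 4*I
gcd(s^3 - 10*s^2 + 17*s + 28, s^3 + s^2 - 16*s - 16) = s^2 - 3*s - 4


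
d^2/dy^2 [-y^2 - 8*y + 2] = -2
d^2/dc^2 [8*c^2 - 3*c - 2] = 16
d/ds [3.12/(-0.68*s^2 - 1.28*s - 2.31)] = (4.2432*s + 3.9936)/(0.68*s^2 + 1.28*s + 2.31)^2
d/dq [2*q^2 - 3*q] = 4*q - 3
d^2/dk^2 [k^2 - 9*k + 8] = 2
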